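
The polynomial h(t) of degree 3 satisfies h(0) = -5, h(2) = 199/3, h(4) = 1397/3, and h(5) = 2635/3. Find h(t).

Write h(t) = at^3 + bt^2 + ct + d. Substituting each data point gives a linear system:
  d = -5
  8a + 4b + 2c + d = 199/3
  64a + 16b + 4c + d = 1397/3
  125a + 25b + 5c + d = 2635/3
Solving the system yields a = 6, b = 5, c = 5/3, d = -5.
So h(t) = 6t^3 + 5t^2 + (5/3)t - 5.
Check: h(5) = 2635/3. ✓

h(t) = 6t^3 + 5t^2 + (5/3)t - 5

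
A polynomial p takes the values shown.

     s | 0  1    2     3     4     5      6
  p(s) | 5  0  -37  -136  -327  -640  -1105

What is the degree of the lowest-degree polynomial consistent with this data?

3

Forward differences of the values at s = 0, 1, 2, 3, 4, 5, 6:
  p  : 5  0  -37  -136  -327  -640  -1105
  Δ  : -5  -37  -99  -191  -313  -465
  Δ^2: -32  -62  -92  -122  -152
  Δ^3: -30  -30  -30  -30
  Δ^4: 0  0  0
  Δ^5: 0  0
  Δ^6: 0
The third differences are constant (-30) and nonzero, while all higher differences vanish, so the minimal degree is 3.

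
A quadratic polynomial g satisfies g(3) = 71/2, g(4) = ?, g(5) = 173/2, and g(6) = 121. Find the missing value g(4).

The 3 known points determine the degree-2 polynomial uniquely.
Write g(u) = au^2 + bu + c. Substituting each data point gives a linear system:
  9a + 3b + c = 71/2
  25a + 5b + c = 173/2
  36a + 6b + c = 121
Solving the system yields a = 3, b = 3/2, c = 4.
So g(u) = 3u^2 + (3/2)u + 4.
Then g(4) = 58.

58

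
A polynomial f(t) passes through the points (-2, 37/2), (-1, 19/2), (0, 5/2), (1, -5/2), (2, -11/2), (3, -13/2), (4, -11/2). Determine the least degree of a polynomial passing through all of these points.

2

Forward differences of the values at t = -2, -1, 0, 1, 2, 3, 4:
  f  : 37/2  19/2  5/2  -5/2  -11/2  -13/2  -11/2
  Δ  : -9  -7  -5  -3  -1  1
  Δ^2: 2  2  2  2  2
  Δ^3: 0  0  0  0
  Δ^4: 0  0  0
  Δ^5: 0  0
  Δ^6: 0
The second differences are constant (2) and nonzero, while all higher differences vanish, so the minimal degree is 2.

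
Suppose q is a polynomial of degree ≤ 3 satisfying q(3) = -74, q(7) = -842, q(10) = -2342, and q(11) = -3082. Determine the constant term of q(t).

-2

Write q(t) = at^3 + bt^2 + ct + d. Substituting each data point gives a linear system:
  27a + 9b + 3c + d = -74
  343a + 49b + 7c + d = -842
  1000a + 100b + 10c + d = -2342
  1331a + 121b + 11c + d = -3082
Solving the system yields a = -2, b = -4, c = 6, d = -2.
So q(t) = -2t^3 - 4t^2 + 6t - 2.
The constant term is -2.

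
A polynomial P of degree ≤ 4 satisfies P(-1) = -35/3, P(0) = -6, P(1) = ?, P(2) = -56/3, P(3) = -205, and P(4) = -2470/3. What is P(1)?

On equispaced nodes a degree-4 polynomial has vanishing fifth forward difference, so
  - P(-1) + 5·P(0) - 10·P(1) + 10·P(2) - 5·P(3) + P(4) = 0.
Substituting the known values and solving for P(1):
  -10·P(1) = 10/3
  P(1) = -1/3.

-1/3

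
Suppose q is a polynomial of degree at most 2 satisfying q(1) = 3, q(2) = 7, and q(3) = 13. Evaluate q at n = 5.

Forward differences of the values at n = 1, 2, 3:
  q  : 3  7  13
  Δ  : 4  6
  Δ^2: 2
The second differences are constant, confirming degree 2.
Interpolating (Newton forward form) and evaluating at n = 5 gives q(5) = 31.

31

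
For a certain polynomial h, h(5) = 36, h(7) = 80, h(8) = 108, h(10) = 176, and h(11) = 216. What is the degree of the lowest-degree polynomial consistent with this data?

2

Divided differences on the nodes 5, 7, 8, 10, 11:
  order 0: 36  80  108  176  216
  order 1: 22  28  34  40
  order 2: 2  2  2
  order 3: 0  0
  order 4: 0
The order-2 divided differences are all 2 (nonzero) and every higher order vanishes, so the data lies on a polynomial of degree exactly 2.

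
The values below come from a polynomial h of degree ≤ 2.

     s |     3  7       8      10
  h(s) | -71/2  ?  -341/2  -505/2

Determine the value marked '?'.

-271/2

The 3 known points determine the degree-2 polynomial uniquely.
Write h(s) = as^2 + bs + c. Substituting each data point gives a linear system:
  9a + 3b + c = -71/2
  64a + 8b + c = -341/2
  100a + 10b + c = -505/2
Solving the system yields a = -2, b = -5, c = -5/2.
So h(s) = -2s² - 5s - 5/2.
Then h(7) = -271/2.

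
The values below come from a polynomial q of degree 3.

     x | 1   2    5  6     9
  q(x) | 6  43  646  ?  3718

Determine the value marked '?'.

The 4 known points determine the degree-3 polynomial uniquely.
Write q(x) = ax^3 + bx^2 + cx + d. Substituting each data point gives a linear system:
  a + b + c + d = 6
  8a + 4b + 2c + d = 43
  125a + 25b + 5c + d = 646
  729a + 81b + 9c + d = 3718
Solving the system yields a = 5, b = 1, c = -1, d = 1.
So q(x) = 5x³ + x² - x + 1.
Then q(6) = 1111.

1111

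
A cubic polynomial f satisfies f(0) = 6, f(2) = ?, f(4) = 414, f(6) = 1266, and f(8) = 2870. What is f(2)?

The 4 known points determine the degree-3 polynomial uniquely.
Write f(x) = ax^3 + bx^2 + cx + d. Substituting each data point gives a linear system:
  d = 6
  64a + 16b + 4c + d = 414
  216a + 36b + 6c + d = 1266
  512a + 64b + 8c + d = 2870
Solving the system yields a = 5, b = 4, c = 6, d = 6.
So f(x) = 5x^3 + 4x^2 + 6x + 6.
Then f(2) = 74.

74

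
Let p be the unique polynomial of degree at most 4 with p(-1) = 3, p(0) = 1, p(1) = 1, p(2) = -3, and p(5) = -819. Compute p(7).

-3653

Write p(t) = at^4 + bt^3 + ct^2 + dt + e. Substituting each data point gives a linear system:
  a - b + c - d + e = 3
  e = 1
  a + b + c + d + e = 1
  16a + 8b + 4c + 2d + e = -3
  625a + 125b + 25c + 5d + e = -819
Solving the system yields a = -2, b = 3, c = 3, d = -4, e = 1.
So p(t) = -2t^4 + 3t^3 + 3t^2 - 4t + 1.
Then p(7) = -3653.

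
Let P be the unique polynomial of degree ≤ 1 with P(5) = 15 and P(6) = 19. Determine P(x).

P(x) = 4x - 5

Using the Lagrange interpolation formula with nodes 5, 6:
  L_0(x) = (x - 6) / -1
  L_1(x) = (x - 5) / 1
Then P(x) = 15·L_0(x) + 19·L_1(x).
Expanding and collecting terms gives P(x) = 4x - 5.
Check: P(6) = 19. ✓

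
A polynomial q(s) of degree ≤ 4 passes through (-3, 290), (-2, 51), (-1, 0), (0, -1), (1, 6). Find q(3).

Write q(s) = as^4 + bs^3 + cs^2 + ds + e. Substituting each data point gives a linear system:
  81a - 27b + 9c - 3d + e = 290
  16a - 8b + 4c - 2d + e = 51
  a - b + c - d + e = 0
  e = -1
  a + b + c + d + e = 6
Solving the system yields a = 4, b = 1, c = 0, d = 2, e = -1.
So q(s) = 4s⁴ + s³ + 2s - 1.
Then q(3) = 356.

356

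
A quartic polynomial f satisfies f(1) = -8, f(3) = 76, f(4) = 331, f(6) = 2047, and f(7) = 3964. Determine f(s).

Write f(s) = as^4 + bs^3 + cs^2 + ds + e. Substituting each data point gives a linear system:
  a + b + c + d + e = -8
  81a + 27b + 9c + 3d + e = 76
  256a + 64b + 16c + 4d + e = 331
  1296a + 216b + 36c + 6d + e = 2047
  2401a + 343b + 49c + 7d + e = 3964
Solving the system yields a = 2, b = -2, c = -3, d = 0, e = -5.
So f(s) = 2s⁴ - 2s³ - 3s² - 5.
Check: f(4) = 331. ✓

f(s) = 2s^4 - 2s^3 - 3s^2 - 5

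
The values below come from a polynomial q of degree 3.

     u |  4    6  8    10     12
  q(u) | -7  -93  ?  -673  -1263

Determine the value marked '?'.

On equispaced nodes a degree-3 polynomial has vanishing fourth forward difference, so
  q(4) - 4·q(6) + 6·q(8) - 4·q(10) + q(12) = 0.
Substituting the known values and solving for q(8):
  6·q(8) = -1794
  q(8) = -299.

-299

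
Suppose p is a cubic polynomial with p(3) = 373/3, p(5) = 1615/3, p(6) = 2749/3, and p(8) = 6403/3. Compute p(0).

-5/3

Using the Lagrange interpolation formula with nodes 3, 5, 6, 8:
  L_0(s) = (s - 5)(s - 6)(s - 8) / -30
  L_1(s) = (s - 3)(s - 6)(s - 8) / 6
  L_2(s) = (s - 3)(s - 5)(s - 8) / -6
  L_3(s) = (s - 3)(s - 5)(s - 6) / 30
Then p(s) = 373/3·L_0(s) + 1615/3·L_1(s) + 2749/3·L_2(s) + 6403/3·L_3(s).
Expanding and collecting terms gives p(s) = 4s³ + s² + 3s - 5/3.
Evaluating at s = 0: p(0) = -5/3.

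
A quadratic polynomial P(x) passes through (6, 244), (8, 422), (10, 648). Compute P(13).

Write P(x) = ax^2 + bx + c. Substituting each data point gives a linear system:
  36a + 6b + c = 244
  64a + 8b + c = 422
  100a + 10b + c = 648
Solving the system yields a = 6, b = 5, c = -2.
So P(x) = 6x² + 5x - 2.
Then P(13) = 1077.

1077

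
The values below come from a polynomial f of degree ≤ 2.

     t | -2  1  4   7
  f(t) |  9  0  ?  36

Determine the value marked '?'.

9

The 3 known points determine the degree-2 polynomial uniquely.
Write f(t) = at^2 + bt + c. Substituting each data point gives a linear system:
  4a - 2b + c = 9
  a + b + c = 0
  49a + 7b + c = 36
Solving the system yields a = 1, b = -2, c = 1.
So f(t) = t^2 - 2t + 1.
Then f(4) = 9.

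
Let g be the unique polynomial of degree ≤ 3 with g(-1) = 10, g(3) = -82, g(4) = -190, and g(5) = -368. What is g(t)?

g(t) = -3t^3 + t^2 - 4t + 2

Write g(t) = at^3 + bt^2 + ct + d. Substituting each data point gives a linear system:
  -a + b - c + d = 10
  27a + 9b + 3c + d = -82
  64a + 16b + 4c + d = -190
  125a + 25b + 5c + d = -368
Solving the system yields a = -3, b = 1, c = -4, d = 2.
So g(t) = -3t^3 + t^2 - 4t + 2.
Check: g(3) = -82. ✓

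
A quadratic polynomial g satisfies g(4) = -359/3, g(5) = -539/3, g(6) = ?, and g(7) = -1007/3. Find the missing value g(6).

-755/3

On equispaced nodes a degree-2 polynomial has vanishing third forward difference, so
  - g(4) + 3·g(5) - 3·g(6) + g(7) = 0.
Substituting the known values and solving for g(6):
  -3·g(6) = 755
  g(6) = -755/3.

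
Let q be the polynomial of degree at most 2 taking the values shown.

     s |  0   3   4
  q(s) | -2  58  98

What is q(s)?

Write q(s) = as^2 + bs + c. Substituting each data point gives a linear system:
  c = -2
  9a + 3b + c = 58
  16a + 4b + c = 98
Solving the system yields a = 5, b = 5, c = -2.
So q(s) = 5s² + 5s - 2.
Check: q(3) = 58. ✓

q(s) = 5s^2 + 5s - 2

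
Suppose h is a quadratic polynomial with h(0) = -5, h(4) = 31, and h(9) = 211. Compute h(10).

265

Using the Lagrange interpolation formula with nodes 0, 4, 9:
  L_0(t) = (t - 4)(t - 9) / 36
  L_1(t) = t(t - 9) / -20
  L_2(t) = t(t - 4) / 45
Then h(t) = -5·L_0(t) + 31·L_1(t) + 211·L_2(t).
Expanding and collecting terms gives h(t) = 3t^2 - 3t - 5.
Evaluating at t = 10: h(10) = 265.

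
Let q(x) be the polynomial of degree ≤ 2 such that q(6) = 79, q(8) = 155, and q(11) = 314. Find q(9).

202

Write q(x) = ax^2 + bx + c. Substituting each data point gives a linear system:
  36a + 6b + c = 79
  64a + 8b + c = 155
  121a + 11b + c = 314
Solving the system yields a = 3, b = -4, c = -5.
So q(x) = 3x^2 - 4x - 5.
Then q(9) = 202.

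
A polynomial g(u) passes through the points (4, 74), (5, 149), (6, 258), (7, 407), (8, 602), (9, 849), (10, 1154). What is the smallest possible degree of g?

Forward differences of the values at u = 4, 5, 6, 7, 8, 9, 10:
  g  : 74  149  258  407  602  849  1154
  Δ  : 75  109  149  195  247  305
  Δ^2: 34  40  46  52  58
  Δ^3: 6  6  6  6
  Δ^4: 0  0  0
  Δ^5: 0  0
  Δ^6: 0
The third differences are constant (6) and nonzero, while all higher differences vanish, so the minimal degree is 3.

3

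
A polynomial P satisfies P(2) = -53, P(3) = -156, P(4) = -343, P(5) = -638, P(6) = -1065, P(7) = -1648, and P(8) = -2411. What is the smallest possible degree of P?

3

Forward differences of the values at t = 2, 3, 4, 5, 6, 7, 8:
  P  : -53  -156  -343  -638  -1065  -1648  -2411
  Δ  : -103  -187  -295  -427  -583  -763
  Δ^2: -84  -108  -132  -156  -180
  Δ^3: -24  -24  -24  -24
  Δ^4: 0  0  0
  Δ^5: 0  0
  Δ^6: 0
The third differences are constant (-24) and nonzero, while all higher differences vanish, so the minimal degree is 3.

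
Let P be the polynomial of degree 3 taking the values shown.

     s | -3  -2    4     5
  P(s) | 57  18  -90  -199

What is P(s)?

P(s) = -2s^3 + s^2 + 4s + 6

Write P(s) = as^3 + bs^2 + cs + d. Substituting each data point gives a linear system:
  -27a + 9b - 3c + d = 57
  -8a + 4b - 2c + d = 18
  64a + 16b + 4c + d = -90
  125a + 25b + 5c + d = -199
Solving the system yields a = -2, b = 1, c = 4, d = 6.
So P(s) = -2s^3 + s^2 + 4s + 6.
Check: P(5) = -199. ✓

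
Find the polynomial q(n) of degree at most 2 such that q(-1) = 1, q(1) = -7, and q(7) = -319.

q(n) = -6n^2 - 4n + 3

Write q(n) = an^2 + bn + c. Substituting each data point gives a linear system:
  a - b + c = 1
  a + b + c = -7
  49a + 7b + c = -319
Solving the system yields a = -6, b = -4, c = 3.
So q(n) = -6n^2 - 4n + 3.
Check: q(1) = -7. ✓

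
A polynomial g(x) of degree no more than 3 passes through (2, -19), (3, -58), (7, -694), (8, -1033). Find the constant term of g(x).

-1

Write g(x) = ax^3 + bx^2 + cx + d. Substituting each data point gives a linear system:
  8a + 4b + 2c + d = -19
  27a + 9b + 3c + d = -58
  343a + 49b + 7c + d = -694
  512a + 64b + 8c + d = -1033
Solving the system yields a = -2, b = 0, c = -1, d = -1.
So g(x) = -2x^3 - x - 1.
The constant term is -1.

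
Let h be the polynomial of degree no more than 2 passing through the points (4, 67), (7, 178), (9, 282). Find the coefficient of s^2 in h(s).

Write h(s) = as^2 + bs + c. Substituting each data point gives a linear system:
  16a + 4b + c = 67
  49a + 7b + c = 178
  81a + 9b + c = 282
Solving the system yields a = 3, b = 4, c = 3.
So h(s) = 3s^2 + 4s + 3.
The leading coefficient is 3.

3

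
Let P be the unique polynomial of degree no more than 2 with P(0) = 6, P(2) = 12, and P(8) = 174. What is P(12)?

402

Write P(n) = an^2 + bn + c. Substituting each data point gives a linear system:
  c = 6
  4a + 2b + c = 12
  64a + 8b + c = 174
Solving the system yields a = 3, b = -3, c = 6.
So P(n) = 3n² - 3n + 6.
Then P(12) = 402.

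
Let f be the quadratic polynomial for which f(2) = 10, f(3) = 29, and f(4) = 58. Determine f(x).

f(x) = 5x^2 - 6x + 2

Write f(x) = ax^2 + bx + c. Substituting each data point gives a linear system:
  4a + 2b + c = 10
  9a + 3b + c = 29
  16a + 4b + c = 58
Solving the system yields a = 5, b = -6, c = 2.
So f(x) = 5x² - 6x + 2.
Check: f(3) = 29. ✓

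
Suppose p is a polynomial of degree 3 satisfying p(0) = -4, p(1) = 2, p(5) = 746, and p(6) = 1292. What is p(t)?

Write p(t) = at^3 + bt^2 + ct + d. Substituting each data point gives a linear system:
  d = -4
  a + b + c + d = 2
  125a + 25b + 5c + d = 746
  216a + 36b + 6c + d = 1292
Solving the system yields a = 6, b = 0, c = 0, d = -4.
So p(t) = 6t³ - 4.
Check: p(5) = 746. ✓

p(t) = 6t^3 - 4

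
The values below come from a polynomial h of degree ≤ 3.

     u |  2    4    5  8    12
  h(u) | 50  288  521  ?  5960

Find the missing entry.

The 4 known points determine the degree-3 polynomial uniquely.
Write h(u) = au^3 + bu^2 + cu + d. Substituting each data point gives a linear system:
  8a + 4b + 2c + d = 50
  64a + 16b + 4c + d = 288
  125a + 25b + 5c + d = 521
  1728a + 144b + 12c + d = 5960
Solving the system yields a = 3, b = 5, c = 5, d = -4.
So h(u) = 3u^3 + 5u^2 + 5u - 4.
Then h(8) = 1892.

1892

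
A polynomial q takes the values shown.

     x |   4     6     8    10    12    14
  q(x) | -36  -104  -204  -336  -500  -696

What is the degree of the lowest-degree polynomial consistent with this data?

Forward differences of the values at x = 4, 6, 8, 10, 12, 14:
  q  : -36  -104  -204  -336  -500  -696
  Δ  : -68  -100  -132  -164  -196
  Δ^2: -32  -32  -32  -32
  Δ^3: 0  0  0
  Δ^4: 0  0
  Δ^5: 0
The second differences are constant (-32) and nonzero, while all higher differences vanish, so the minimal degree is 2.

2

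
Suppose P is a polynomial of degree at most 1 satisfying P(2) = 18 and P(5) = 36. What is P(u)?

P(u) = 6u + 6

Write P(u) = au + b. Substituting each data point gives a linear system:
  2a + b = 18
  5a + b = 36
Solving the system yields a = 6, b = 6.
So P(u) = 6u + 6.
Check: P(2) = 18. ✓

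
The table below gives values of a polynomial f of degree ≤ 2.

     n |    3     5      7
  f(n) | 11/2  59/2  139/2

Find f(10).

Using the Lagrange interpolation formula with nodes 3, 5, 7:
  L_0(n) = (n - 5)(n - 7) / 8
  L_1(n) = (n - 3)(n - 7) / -4
  L_2(n) = (n - 3)(n - 5) / 8
Then f(n) = 11/2·L_0(n) + 59/2·L_1(n) + 139/2·L_2(n).
Expanding and collecting terms gives f(n) = 2n^2 - 4n - 1/2.
Evaluating at n = 10: f(10) = 319/2.

319/2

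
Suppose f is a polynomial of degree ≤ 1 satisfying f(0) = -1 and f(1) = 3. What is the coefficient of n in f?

4

Write f(n) = an + b. Substituting each data point gives a linear system:
  b = -1
  a + b = 3
Solving the system yields a = 4, b = -1.
So f(n) = 4n - 1.
The leading coefficient is 4.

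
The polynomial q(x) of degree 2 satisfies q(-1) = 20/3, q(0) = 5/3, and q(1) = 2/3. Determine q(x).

q(x) = 2x^2 - 3x + 5/3

Write q(x) = ax^2 + bx + c. Substituting each data point gives a linear system:
  a - b + c = 20/3
  c = 5/3
  a + b + c = 2/3
Solving the system yields a = 2, b = -3, c = 5/3.
So q(x) = 2x² - 3x + 5/3.
Check: q(1) = 2/3. ✓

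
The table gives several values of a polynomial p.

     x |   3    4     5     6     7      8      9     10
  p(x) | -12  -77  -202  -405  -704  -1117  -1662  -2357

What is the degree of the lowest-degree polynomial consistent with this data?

3

Forward differences of the values at x = 3, 4, 5, 6, 7, 8, 9, 10:
  p  : -12  -77  -202  -405  -704  -1117  -1662  -2357
  Δ  : -65  -125  -203  -299  -413  -545  -695
  Δ^2: -60  -78  -96  -114  -132  -150
  Δ^3: -18  -18  -18  -18  -18
  Δ^4: 0  0  0  0
  Δ^5: 0  0  0
  Δ^6: 0  0
  Δ^7: 0
The third differences are constant (-18) and nonzero, while all higher differences vanish, so the minimal degree is 3.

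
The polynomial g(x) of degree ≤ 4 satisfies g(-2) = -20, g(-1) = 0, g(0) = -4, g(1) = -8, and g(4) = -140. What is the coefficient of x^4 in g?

-1

Write g(x) = ax^4 + bx^3 + cx^2 + dx + e. Substituting each data point gives a linear system:
  16a - 8b + 4c - 2d + e = -20
  a - b + c - d + e = 0
  e = -4
  a + b + c + d + e = -8
  256a + 64b + 16c + 4d + e = -140
Solving the system yields a = -1, b = 2, c = 1, d = -6, e = -4.
So g(x) = -x^4 + 2x^3 + x^2 - 6x - 4.
The leading coefficient is -1.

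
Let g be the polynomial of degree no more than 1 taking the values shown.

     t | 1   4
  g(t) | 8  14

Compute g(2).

Write g(t) = at + b. Substituting each data point gives a linear system:
  a + b = 8
  4a + b = 14
Solving the system yields a = 2, b = 6.
So g(t) = 2t + 6.
Then g(2) = 10.

10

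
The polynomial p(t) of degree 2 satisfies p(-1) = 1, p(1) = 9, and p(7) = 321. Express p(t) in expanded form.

p(t) = 6t^2 + 4t - 1

Write p(t) = at^2 + bt + c. Substituting each data point gives a linear system:
  a - b + c = 1
  a + b + c = 9
  49a + 7b + c = 321
Solving the system yields a = 6, b = 4, c = -1.
So p(t) = 6t² + 4t - 1.
Check: p(7) = 321. ✓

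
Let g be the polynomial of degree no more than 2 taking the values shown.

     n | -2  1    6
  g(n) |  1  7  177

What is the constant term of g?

-3

Write g(n) = an^2 + bn + c. Substituting each data point gives a linear system:
  4a - 2b + c = 1
  a + b + c = 7
  36a + 6b + c = 177
Solving the system yields a = 4, b = 6, c = -3.
So g(n) = 4n² + 6n - 3.
The constant term is -3.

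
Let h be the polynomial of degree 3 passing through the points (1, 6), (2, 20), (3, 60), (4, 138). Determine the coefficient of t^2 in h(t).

1

Write h(t) = at^3 + bt^2 + ct + d. Substituting each data point gives a linear system:
  a + b + c + d = 6
  8a + 4b + 2c + d = 20
  27a + 9b + 3c + d = 60
  64a + 16b + 4c + d = 138
Solving the system yields a = 2, b = 1, c = -3, d = 6.
So h(t) = 2t^3 + t^2 - 3t + 6.
The coefficient of t^2 is 1.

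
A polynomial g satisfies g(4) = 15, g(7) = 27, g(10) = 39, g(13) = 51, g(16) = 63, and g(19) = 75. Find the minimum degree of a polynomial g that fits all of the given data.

Forward differences of the values at x = 4, 7, 10, 13, 16, 19:
  g  : 15  27  39  51  63  75
  Δ  : 12  12  12  12  12
  Δ^2: 0  0  0  0
  Δ^3: 0  0  0
  Δ^4: 0  0
  Δ^5: 0
The first differences are constant (12) and nonzero, while all higher differences vanish, so the minimal degree is 1.

1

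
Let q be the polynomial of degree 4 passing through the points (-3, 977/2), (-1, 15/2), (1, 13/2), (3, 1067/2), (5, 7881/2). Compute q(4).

1640

Using the Lagrange interpolation formula with nodes -3, -1, 1, 3, 5:
  L_0(u) = (u + 1)(u - 1)(u - 3)(u - 5) / 384
  L_1(u) = (u + 3)(u - 1)(u - 3)(u - 5) / -96
  L_2(u) = (u + 3)(u + 1)(u - 3)(u - 5) / 64
  L_3(u) = (u + 3)(u + 1)(u - 1)(u - 5) / -96
  L_4(u) = (u + 3)(u + 1)(u - 1)(u - 3) / 384
Then q(u) = 977/2·L_0(u) + 15/2·L_1(u) + 13/2·L_2(u) + 1067/2·L_3(u) + 7881/2·L_4(u).
Expanding and collecting terms gives q(u) = 6u^4 + u^3 + 3u^2 - (3/2)u - 2.
Evaluating at u = 4: q(4) = 1640.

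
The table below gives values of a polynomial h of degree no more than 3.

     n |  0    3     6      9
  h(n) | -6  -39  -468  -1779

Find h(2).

-8

Write h(n) = an^3 + bn^2 + cn + d. Substituting each data point gives a linear system:
  d = -6
  27a + 9b + 3c + d = -39
  216a + 36b + 6c + d = -468
  729a + 81b + 9c + d = -1779
Solving the system yields a = -3, b = 5, c = 1, d = -6.
So h(n) = -3n^3 + 5n^2 + n - 6.
Then h(2) = -8.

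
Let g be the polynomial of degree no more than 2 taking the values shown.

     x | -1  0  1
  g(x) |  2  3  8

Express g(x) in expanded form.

Using the Lagrange interpolation formula with nodes -1, 0, 1:
  L_0(x) = x(x - 1) / 2
  L_1(x) = (x + 1)(x - 1) / -1
  L_2(x) = (x + 1)x / 2
Then g(x) = 2·L_0(x) + 3·L_1(x) + 8·L_2(x).
Expanding and collecting terms gives g(x) = 2x² + 3x + 3.
Check: g(0) = 3. ✓

g(x) = 2x^2 + 3x + 3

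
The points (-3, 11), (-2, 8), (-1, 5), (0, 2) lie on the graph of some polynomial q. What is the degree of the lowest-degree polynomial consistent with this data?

Forward differences of the values at s = -3, -2, -1, 0:
  q  : 11  8  5  2
  Δ  : -3  -3  -3
  Δ^2: 0  0
  Δ^3: 0
The first differences are constant (-3) and nonzero, while all higher differences vanish, so the minimal degree is 1.

1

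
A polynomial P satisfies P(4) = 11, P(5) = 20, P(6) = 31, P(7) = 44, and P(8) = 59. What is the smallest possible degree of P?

2

Forward differences of the values at s = 4, 5, 6, 7, 8:
  P  : 11  20  31  44  59
  Δ  : 9  11  13  15
  Δ^2: 2  2  2
  Δ^3: 0  0
  Δ^4: 0
The second differences are constant (2) and nonzero, while all higher differences vanish, so the minimal degree is 2.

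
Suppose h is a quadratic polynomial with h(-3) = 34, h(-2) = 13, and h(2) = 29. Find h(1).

Write h(u) = au^2 + bu + c. Substituting each data point gives a linear system:
  9a - 3b + c = 34
  4a - 2b + c = 13
  4a + 2b + c = 29
Solving the system yields a = 5, b = 4, c = 1.
So h(u) = 5u^2 + 4u + 1.
Then h(1) = 10.

10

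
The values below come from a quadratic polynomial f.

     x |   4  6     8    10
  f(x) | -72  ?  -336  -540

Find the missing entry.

-180

On equispaced nodes a degree-2 polynomial has vanishing third forward difference, so
  - f(4) + 3·f(6) - 3·f(8) + f(10) = 0.
Substituting the known values and solving for f(6):
  3·f(6) = -540
  f(6) = -180.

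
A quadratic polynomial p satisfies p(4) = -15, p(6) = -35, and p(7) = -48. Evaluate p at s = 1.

Write p(s) = as^2 + bs + c. Substituting each data point gives a linear system:
  16a + 4b + c = -15
  36a + 6b + c = -35
  49a + 7b + c = -48
Solving the system yields a = -1, b = 0, c = 1.
So p(s) = -s^2 + 1.
Then p(1) = 0.

0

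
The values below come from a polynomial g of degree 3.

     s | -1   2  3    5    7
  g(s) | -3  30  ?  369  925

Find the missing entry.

The 4 known points determine the degree-3 polynomial uniquely.
Write g(s) = as^3 + bs^2 + cs + d. Substituting each data point gives a linear system:
  -a + b - c + d = -3
  8a + 4b + 2c + d = 30
  125a + 25b + 5c + d = 369
  343a + 49b + 7c + d = 925
Solving the system yields a = 2, b = 5, c = 0, d = -6.
So g(s) = 2s^3 + 5s^2 - 6.
Then g(3) = 93.

93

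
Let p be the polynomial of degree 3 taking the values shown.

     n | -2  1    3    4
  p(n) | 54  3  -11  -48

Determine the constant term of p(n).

4

Write p(n) = an^3 + bn^2 + cn + d. Substituting each data point gives a linear system:
  -8a + 4b - 2c + d = 54
  a + b + c + d = 3
  27a + 9b + 3c + d = -11
  64a + 16b + 4c + d = -48
Solving the system yields a = -2, b = 6, c = -5, d = 4.
So p(n) = -2n^3 + 6n^2 - 5n + 4.
The constant term is 4.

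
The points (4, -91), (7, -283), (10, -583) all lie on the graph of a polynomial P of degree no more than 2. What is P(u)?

Write P(u) = au^2 + bu + c. Substituting each data point gives a linear system:
  16a + 4b + c = -91
  49a + 7b + c = -283
  100a + 10b + c = -583
Solving the system yields a = -6, b = 2, c = -3.
So P(u) = -6u^2 + 2u - 3.
Check: P(10) = -583. ✓

P(u) = -6u^2 + 2u - 3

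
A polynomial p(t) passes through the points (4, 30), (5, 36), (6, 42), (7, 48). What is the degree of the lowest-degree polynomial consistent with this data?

Forward differences of the values at t = 4, 5, 6, 7:
  p  : 30  36  42  48
  Δ  : 6  6  6
  Δ^2: 0  0
  Δ^3: 0
The first differences are constant (6) and nonzero, while all higher differences vanish, so the minimal degree is 1.

1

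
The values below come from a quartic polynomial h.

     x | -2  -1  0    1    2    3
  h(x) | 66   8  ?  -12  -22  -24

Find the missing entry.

The 5 known points determine the degree-4 polynomial uniquely.
Write h(x) = ax^4 + bx^3 + cx^2 + dx + e. Substituting each data point gives a linear system:
  16a - 8b + 4c - 2d + e = 66
  a - b + c - d + e = 8
  a + b + c + d + e = -12
  16a + 8b + 4c + 2d + e = -22
  81a + 27b + 9c + 3d + e = -24
Solving the system yields a = 1, b = -4, c = 3, d = -6, e = -6.
So h(x) = x⁴ - 4x³ + 3x² - 6x - 6.
Then h(0) = -6.

-6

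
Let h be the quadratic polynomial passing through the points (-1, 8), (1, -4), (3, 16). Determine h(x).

h(x) = 4x^2 - 6x - 2

Using the Lagrange interpolation formula with nodes -1, 1, 3:
  L_0(x) = (x - 1)(x - 3) / 8
  L_1(x) = (x + 1)(x - 3) / -4
  L_2(x) = (x + 1)(x - 1) / 8
Then h(x) = 8·L_0(x) - 4·L_1(x) + 16·L_2(x).
Expanding and collecting terms gives h(x) = 4x² - 6x - 2.
Check: h(-1) = 8. ✓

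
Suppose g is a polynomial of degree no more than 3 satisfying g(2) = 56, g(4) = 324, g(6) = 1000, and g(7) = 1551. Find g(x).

Using the Lagrange interpolation formula with nodes 2, 4, 6, 7:
  L_0(x) = (x - 4)(x - 6)(x - 7) / -40
  L_1(x) = (x - 2)(x - 6)(x - 7) / 12
  L_2(x) = (x - 2)(x - 4)(x - 7) / -8
  L_3(x) = (x - 2)(x - 4)(x - 6) / 15
Then g(x) = 56·L_0(x) + 324·L_1(x) + 1000·L_2(x) + 1551·L_3(x).
Expanding and collecting terms gives g(x) = 4x³ + 3x² + 4x + 4.
Check: g(6) = 1000. ✓

g(x) = 4x^3 + 3x^2 + 4x + 4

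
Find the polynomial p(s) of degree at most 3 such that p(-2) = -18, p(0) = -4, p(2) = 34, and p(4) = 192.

p(s) = 2s^3 + 3s^2 + 5s - 4

Write p(s) = as^3 + bs^2 + cs + d. Substituting each data point gives a linear system:
  -8a + 4b - 2c + d = -18
  d = -4
  8a + 4b + 2c + d = 34
  64a + 16b + 4c + d = 192
Solving the system yields a = 2, b = 3, c = 5, d = -4.
So p(s) = 2s³ + 3s² + 5s - 4.
Check: p(4) = 192. ✓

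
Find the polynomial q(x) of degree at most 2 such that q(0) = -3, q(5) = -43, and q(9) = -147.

Write q(x) = ax^2 + bx + c. Substituting each data point gives a linear system:
  c = -3
  25a + 5b + c = -43
  81a + 9b + c = -147
Solving the system yields a = -2, b = 2, c = -3.
So q(x) = -2x^2 + 2x - 3.
Check: q(5) = -43. ✓

q(x) = -2x^2 + 2x - 3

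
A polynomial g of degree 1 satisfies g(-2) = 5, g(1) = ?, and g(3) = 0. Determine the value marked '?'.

The 2 known points determine the degree-1 polynomial uniquely.
Write g(n) = an + b. Substituting each data point gives a linear system:
  -2a + b = 5
  3a + b = 0
Solving the system yields a = -1, b = 3.
So g(n) = -n + 3.
Then g(1) = 2.

2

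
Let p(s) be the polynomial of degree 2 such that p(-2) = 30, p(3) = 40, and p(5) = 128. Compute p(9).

Using the Lagrange interpolation formula with nodes -2, 3, 5:
  L_0(s) = (s - 3)(s - 5) / 35
  L_1(s) = (s + 2)(s - 5) / -10
  L_2(s) = (s + 2)(s - 3) / 14
Then p(s) = 30·L_0(s) + 40·L_1(s) + 128·L_2(s).
Expanding and collecting terms gives p(s) = 6s^2 - 4s - 2.
Evaluating at s = 9: p(9) = 448.

448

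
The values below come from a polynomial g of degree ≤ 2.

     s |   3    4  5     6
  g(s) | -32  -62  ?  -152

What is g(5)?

-102

On equispaced nodes a degree-2 polynomial has vanishing third forward difference, so
  - g(3) + 3·g(4) - 3·g(5) + g(6) = 0.
Substituting the known values and solving for g(5):
  -3·g(5) = 306
  g(5) = -102.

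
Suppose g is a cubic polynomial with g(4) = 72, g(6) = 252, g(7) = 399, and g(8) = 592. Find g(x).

Using the Lagrange interpolation formula with nodes 4, 6, 7, 8:
  L_0(x) = (x - 6)(x - 7)(x - 8) / -24
  L_1(x) = (x - 4)(x - 7)(x - 8) / 4
  L_2(x) = (x - 4)(x - 6)(x - 8) / -3
  L_3(x) = (x - 4)(x - 6)(x - 7) / 8
Then g(x) = 72·L_0(x) + 252·L_1(x) + 399·L_2(x) + 592·L_3(x).
Expanding and collecting terms gives g(x) = x^3 + 2x^2 - 6x.
Check: g(4) = 72. ✓

g(x) = x^3 + 2x^2 - 6x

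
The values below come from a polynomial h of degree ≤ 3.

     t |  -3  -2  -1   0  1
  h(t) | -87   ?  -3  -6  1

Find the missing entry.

-20

The 4 known points determine the degree-3 polynomial uniquely.
Write h(t) = at^3 + bt^2 + ct + d. Substituting each data point gives a linear system:
  -27a + 9b - 3c + d = -87
  -a + b - c + d = -3
  d = -6
  a + b + c + d = 1
Solving the system yields a = 5, b = 5, c = -3, d = -6.
So h(t) = 5t³ + 5t² - 3t - 6.
Then h(-2) = -20.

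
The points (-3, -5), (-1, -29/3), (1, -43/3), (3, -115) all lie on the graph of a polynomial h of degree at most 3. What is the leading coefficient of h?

Write h(n) = an^3 + bn^2 + cn + d. Substituting each data point gives a linear system:
  -27a + 9b - 3c + d = -5
  -a + b - c + d = -29/3
  a + b + c + d = -43/3
  27a + 9b + 3c + d = -115
Solving the system yields a = -2, b = -6, c = -1/3, d = -6.
So h(n) = -2n^3 - 6n^2 - (1/3)n - 6.
The leading coefficient is -2.

-2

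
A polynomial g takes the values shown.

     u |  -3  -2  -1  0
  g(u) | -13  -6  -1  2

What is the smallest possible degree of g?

Forward differences of the values at u = -3, -2, -1, 0:
  g  : -13  -6  -1  2
  Δ  : 7  5  3
  Δ^2: -2  -2
  Δ^3: 0
The second differences are constant (-2) and nonzero, while all higher differences vanish, so the minimal degree is 2.

2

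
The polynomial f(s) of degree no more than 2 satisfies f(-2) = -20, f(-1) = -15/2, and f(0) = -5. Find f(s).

Using the Lagrange interpolation formula with nodes -2, -1, 0:
  L_0(s) = (s + 1)s / 2
  L_1(s) = (s + 2)s / -1
  L_2(s) = (s + 2)(s + 1) / 2
Then f(s) = -20·L_0(s) - 15/2·L_1(s) - 5·L_2(s).
Expanding and collecting terms gives f(s) = -5s^2 - (5/2)s - 5.
Check: f(0) = -5. ✓

f(s) = -5s^2 - (5/2)s - 5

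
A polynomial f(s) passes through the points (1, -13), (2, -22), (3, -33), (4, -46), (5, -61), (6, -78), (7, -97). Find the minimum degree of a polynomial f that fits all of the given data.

Forward differences of the values at s = 1, 2, 3, 4, 5, 6, 7:
  f  : -13  -22  -33  -46  -61  -78  -97
  Δ  : -9  -11  -13  -15  -17  -19
  Δ^2: -2  -2  -2  -2  -2
  Δ^3: 0  0  0  0
  Δ^4: 0  0  0
  Δ^5: 0  0
  Δ^6: 0
The second differences are constant (-2) and nonzero, while all higher differences vanish, so the minimal degree is 2.

2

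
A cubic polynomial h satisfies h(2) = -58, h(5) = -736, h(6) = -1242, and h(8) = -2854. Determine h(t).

h(t) = -5t^3 - 5t^2 + 4t - 6

Write h(t) = at^3 + bt^2 + ct + d. Substituting each data point gives a linear system:
  8a + 4b + 2c + d = -58
  125a + 25b + 5c + d = -736
  216a + 36b + 6c + d = -1242
  512a + 64b + 8c + d = -2854
Solving the system yields a = -5, b = -5, c = 4, d = -6.
So h(t) = -5t³ - 5t² + 4t - 6.
Check: h(6) = -1242. ✓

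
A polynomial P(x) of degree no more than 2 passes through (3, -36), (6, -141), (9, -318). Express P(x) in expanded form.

P(x) = -4x^2 + x - 3

Write P(x) = ax^2 + bx + c. Substituting each data point gives a linear system:
  9a + 3b + c = -36
  36a + 6b + c = -141
  81a + 9b + c = -318
Solving the system yields a = -4, b = 1, c = -3.
So P(x) = -4x^2 + x - 3.
Check: P(3) = -36. ✓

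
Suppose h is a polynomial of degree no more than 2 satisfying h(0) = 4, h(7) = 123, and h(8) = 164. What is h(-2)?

24

Write h(s) = as^2 + bs + c. Substituting each data point gives a linear system:
  c = 4
  49a + 7b + c = 123
  64a + 8b + c = 164
Solving the system yields a = 3, b = -4, c = 4.
So h(s) = 3s^2 - 4s + 4.
Then h(-2) = 24.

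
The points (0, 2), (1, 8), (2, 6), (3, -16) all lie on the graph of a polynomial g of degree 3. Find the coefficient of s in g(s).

Write g(s) = as^3 + bs^2 + cs + d. Substituting each data point gives a linear system:
  d = 2
  a + b + c + d = 8
  8a + 4b + 2c + d = 6
  27a + 9b + 3c + d = -16
Solving the system yields a = -2, b = 2, c = 6, d = 2.
So g(s) = -2s³ + 2s² + 6s + 2.
The coefficient of s is 6.

6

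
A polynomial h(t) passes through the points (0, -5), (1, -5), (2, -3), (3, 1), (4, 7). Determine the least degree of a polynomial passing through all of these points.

Forward differences of the values at t = 0, 1, 2, 3, 4:
  h  : -5  -5  -3  1  7
  Δ  : 0  2  4  6
  Δ^2: 2  2  2
  Δ^3: 0  0
  Δ^4: 0
The second differences are constant (2) and nonzero, while all higher differences vanish, so the minimal degree is 2.

2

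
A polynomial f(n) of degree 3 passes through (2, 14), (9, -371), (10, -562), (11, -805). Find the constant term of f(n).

-2

Write f(n) = an^3 + bn^2 + cn + d. Substituting each data point gives a linear system:
  8a + 4b + 2c + d = 14
  729a + 81b + 9c + d = -371
  1000a + 100b + 10c + d = -562
  1331a + 121b + 11c + d = -805
Solving the system yields a = -1, b = 4, c = 4, d = -2.
So f(n) = -n^3 + 4n^2 + 4n - 2.
The constant term is -2.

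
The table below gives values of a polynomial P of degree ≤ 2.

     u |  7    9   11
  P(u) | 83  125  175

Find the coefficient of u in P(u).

Write P(u) = au^2 + bu + c. Substituting each data point gives a linear system:
  49a + 7b + c = 83
  81a + 9b + c = 125
  121a + 11b + c = 175
Solving the system yields a = 1, b = 5, c = -1.
So P(u) = u^2 + 5u - 1.
The coefficient of u is 5.

5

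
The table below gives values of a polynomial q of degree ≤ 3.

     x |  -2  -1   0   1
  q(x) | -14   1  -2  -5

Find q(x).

q(x) = 3x^3 - 6x - 2

Using the Lagrange interpolation formula with nodes -2, -1, 0, 1:
  L_0(x) = (x + 1)x(x - 1) / -6
  L_1(x) = (x + 2)x(x - 1) / 2
  L_2(x) = (x + 2)(x + 1)(x - 1) / -2
  L_3(x) = (x + 2)(x + 1)x / 6
Then q(x) = -14·L_0(x) + 1·L_1(x) - 2·L_2(x) - 5·L_3(x).
Expanding and collecting terms gives q(x) = 3x^3 - 6x - 2.
Check: q(-2) = -14. ✓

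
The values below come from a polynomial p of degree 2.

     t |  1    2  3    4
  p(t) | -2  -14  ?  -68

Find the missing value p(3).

The 3 known points determine the degree-2 polynomial uniquely.
Write p(t) = at^2 + bt + c. Substituting each data point gives a linear system:
  a + b + c = -2
  4a + 2b + c = -14
  16a + 4b + c = -68
Solving the system yields a = -5, b = 3, c = 0.
So p(t) = -5t^2 + 3t.
Then p(3) = -36.

-36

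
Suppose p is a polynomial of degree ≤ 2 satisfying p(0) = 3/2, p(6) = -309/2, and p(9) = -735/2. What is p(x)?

p(x) = -5x^2 + 4x + 3/2

Write p(x) = ax^2 + bx + c. Substituting each data point gives a linear system:
  c = 3/2
  36a + 6b + c = -309/2
  81a + 9b + c = -735/2
Solving the system yields a = -5, b = 4, c = 3/2.
So p(x) = -5x² + 4x + 3/2.
Check: p(0) = 3/2. ✓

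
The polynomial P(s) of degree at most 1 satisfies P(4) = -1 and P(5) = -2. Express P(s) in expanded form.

Write P(s) = as + b. Substituting each data point gives a linear system:
  4a + b = -1
  5a + b = -2
Solving the system yields a = -1, b = 3.
So P(s) = -s + 3.
Check: P(4) = -1. ✓

P(s) = -s + 3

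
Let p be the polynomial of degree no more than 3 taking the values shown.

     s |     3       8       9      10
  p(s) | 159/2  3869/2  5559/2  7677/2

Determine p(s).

Using the Lagrange interpolation formula with nodes 3, 8, 9, 10:
  L_0(s) = (s - 8)(s - 9)(s - 10) / -210
  L_1(s) = (s - 3)(s - 9)(s - 10) / 10
  L_2(s) = (s - 3)(s - 8)(s - 10) / -6
  L_3(s) = (s - 3)(s - 8)(s - 9) / 14
Then p(s) = 159/2·L_0(s) + 3869/2·L_1(s) + 5559/2·L_2(s) + 7677/2·L_3(s).
Expanding and collecting terms gives p(s) = 4s³ - s² - 6s - 3/2.
Check: p(8) = 3869/2. ✓

p(s) = 4s^3 - s^2 - 6s - 3/2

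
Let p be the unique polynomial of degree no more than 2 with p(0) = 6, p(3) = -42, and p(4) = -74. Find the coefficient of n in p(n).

-4

Write p(n) = an^2 + bn + c. Substituting each data point gives a linear system:
  c = 6
  9a + 3b + c = -42
  16a + 4b + c = -74
Solving the system yields a = -4, b = -4, c = 6.
So p(n) = -4n^2 - 4n + 6.
The coefficient of n is -4.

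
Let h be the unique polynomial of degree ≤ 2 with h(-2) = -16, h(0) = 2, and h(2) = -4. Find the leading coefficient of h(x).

Write h(x) = ax^2 + bx + c. Substituting each data point gives a linear system:
  4a - 2b + c = -16
  c = 2
  4a + 2b + c = -4
Solving the system yields a = -3, b = 3, c = 2.
So h(x) = -3x^2 + 3x + 2.
The leading coefficient is -3.

-3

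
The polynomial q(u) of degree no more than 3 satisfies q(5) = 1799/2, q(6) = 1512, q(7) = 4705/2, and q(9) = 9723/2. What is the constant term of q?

-3

Write q(u) = au^3 + bu^2 + cu + d. Substituting each data point gives a linear system:
  125a + 25b + 5c + d = 1799/2
  216a + 36b + 6c + d = 1512
  343a + 49b + 7c + d = 4705/2
  729a + 81b + 9c + d = 9723/2
Solving the system yields a = 6, b = 6, c = 1/2, d = -3.
So q(u) = 6u³ + 6u² + (1/2)u - 3.
The constant term is -3.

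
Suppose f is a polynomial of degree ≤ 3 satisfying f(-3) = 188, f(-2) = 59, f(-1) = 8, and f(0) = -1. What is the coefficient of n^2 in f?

Write f(n) = an^3 + bn^2 + cn + d. Substituting each data point gives a linear system:
  -27a + 9b - 3c + d = 188
  -8a + 4b - 2c + d = 59
  -a + b - c + d = 8
  d = -1
Solving the system yields a = -6, b = 3, c = 0, d = -1.
So f(n) = -6n³ + 3n² - 1.
The coefficient of n^2 is 3.

3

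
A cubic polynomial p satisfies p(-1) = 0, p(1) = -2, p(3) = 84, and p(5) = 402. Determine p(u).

p(u) = 3u^3 + 2u^2 - 4u - 3

Using the Lagrange interpolation formula with nodes -1, 1, 3, 5:
  L_0(u) = (u - 1)(u - 3)(u - 5) / -48
  L_1(u) = (u + 1)(u - 3)(u - 5) / 16
  L_2(u) = (u + 1)(u - 1)(u - 5) / -16
  L_3(u) = (u + 1)(u - 1)(u - 3) / 48
Then p(u) = 0·L_0(u) - 2·L_1(u) + 84·L_2(u) + 402·L_3(u).
Expanding and collecting terms gives p(u) = 3u^3 + 2u^2 - 4u - 3.
Check: p(5) = 402. ✓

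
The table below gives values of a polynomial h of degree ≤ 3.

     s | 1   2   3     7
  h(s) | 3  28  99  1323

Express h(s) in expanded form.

h(s) = 4s^3 - s^2

Using the Lagrange interpolation formula with nodes 1, 2, 3, 7:
  L_0(s) = (s - 2)(s - 3)(s - 7) / -12
  L_1(s) = (s - 1)(s - 3)(s - 7) / 5
  L_2(s) = (s - 1)(s - 2)(s - 7) / -8
  L_3(s) = (s - 1)(s - 2)(s - 3) / 120
Then h(s) = 3·L_0(s) + 28·L_1(s) + 99·L_2(s) + 1323·L_3(s).
Expanding and collecting terms gives h(s) = 4s^3 - s^2.
Check: h(7) = 1323. ✓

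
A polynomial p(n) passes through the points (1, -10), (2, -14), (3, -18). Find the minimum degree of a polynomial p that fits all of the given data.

Forward differences of the values at n = 1, 2, 3:
  p  : -10  -14  -18
  Δ  : -4  -4
  Δ^2: 0
The first differences are constant (-4) and nonzero, while all higher differences vanish, so the minimal degree is 1.

1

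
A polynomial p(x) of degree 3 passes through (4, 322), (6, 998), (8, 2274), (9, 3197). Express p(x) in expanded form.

p(x) = 4x^3 + 3x^2 + 4x + 2

Write p(x) = ax^3 + bx^2 + cx + d. Substituting each data point gives a linear system:
  64a + 16b + 4c + d = 322
  216a + 36b + 6c + d = 998
  512a + 64b + 8c + d = 2274
  729a + 81b + 9c + d = 3197
Solving the system yields a = 4, b = 3, c = 4, d = 2.
So p(x) = 4x^3 + 3x^2 + 4x + 2.
Check: p(6) = 998. ✓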